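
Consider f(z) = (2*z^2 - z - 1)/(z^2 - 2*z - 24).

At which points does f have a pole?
The singularities of f are the zeros of the denominator. Factoring,
  z^2 - 2*z - 24 = (z + 4)*(z - 6)
so the candidates are z = -4, z = 6.

Check the numerator P(z) = 2*z^2 - z - 1 at each one:
  P(-4) = 35 ≠ 0, so z = -4 is a (simple) pole.
  P(6) = 65 ≠ 0, so z = 6 is a (simple) pole.

Poles of f: {-4, 6}

Final answer: {-4, 6}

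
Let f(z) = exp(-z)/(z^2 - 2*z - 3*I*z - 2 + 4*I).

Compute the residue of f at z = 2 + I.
Write f(z) = P(z)/Q(z) with P(z) = exp(-z) and Q(z) = z^2 - 2*z - 3*I*z - 2 + 4*I.
The denominator factors as Q(z) = (z - 2*I)*(z - 2 - I), so z = 2 + I is a simple zero of Q and P is analytic there; z = 2 + I is therefore a simple pole and
  Res(f, z₀) = P(z₀)/Q'(z₀).

Q'(z) = 2*z - 2 - 3*I, so Q'(2 + I) = 2 - I.
P(2 + I) = exp(-2 - I).

Res(f, 2 + I) = (exp(-2 - I))/(2 - I) = (2/5 + I/5)*exp(-2 - I)

Final answer: (2/5 + I/5)*exp(-2 - I)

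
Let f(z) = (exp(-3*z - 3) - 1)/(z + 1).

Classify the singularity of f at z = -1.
Let u = z + 1. The exponent is -3*z - 3 = -3u, so
  f = (e^(-3u) - 1)/u = ((-3u) + (-3u)^2/2 + (-3u)^3/6 + ...)/u = -3 + (9/2)*u + (-9/2)*u^2 + ...
The Laurent expansion about u = 0 has no negative powers; equivalently lim_{z→-1} f(z) = -3 exists and is finite.
So the singularity is removable.

Final answer: removable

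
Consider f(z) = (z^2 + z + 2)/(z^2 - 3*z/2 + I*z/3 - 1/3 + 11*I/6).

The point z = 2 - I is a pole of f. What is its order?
Factor the denominator:
  z^2 - 3*z/2 + I*z/3 - 1/3 + 11*I/6 = (z - 2 + I)*(z + 1/2 - 2*I/3)

The numerator P(z) = z^2 + z + 2 has P(2 - I) = 7 - 5*I ≠ 0, so no factor of (z - 2 + I) cancels.
Near z = 2 - I we can therefore write f(z) = g(z)/(z - 2 + I) with g analytic at 2 - I and g(2 - I) ≠ 0 (g is the numerator divided by the remaining denominator factors).

Hence z = 2 - I is a pole of order 1.

Final answer: 1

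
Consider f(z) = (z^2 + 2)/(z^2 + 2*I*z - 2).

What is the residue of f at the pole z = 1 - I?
Write f(z) = P(z)/Q(z) with P(z) = z^2 + 2 and Q(z) = z^2 + 2*I*z - 2.
The denominator factors as Q(z) = (z + 1 + I)*(z - 1 + I), so z = 1 - I is a simple zero of Q and P is analytic there; z = 1 - I is therefore a simple pole and
  Res(f, z₀) = P(z₀)/Q'(z₀).

Q'(z) = 2*z + 2*I, so Q'(1 - I) = 2.
P(1 - I) = 2 - 2*I.

Res(f, 1 - I) = (2 - 2*I)/(2) = 1 - I

Final answer: 1 - I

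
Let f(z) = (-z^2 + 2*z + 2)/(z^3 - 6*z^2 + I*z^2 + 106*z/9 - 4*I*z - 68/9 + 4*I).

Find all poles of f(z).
The singularities of f are the zeros of the denominator. Factoring,
  z^3 - 6*z^2 + I*z^2 + 106*z/9 - 4*I*z - 68/9 + 4*I = (z - 2)*(z - 2 + I/3)*(z - 2 + 2*I/3)
so the candidates are z = 2, z = 2 - I/3, z = 2 - 2*I/3.

Check the numerator P(z) = -z^2 + 2*z + 2 at each one:
  P(2) = 2 ≠ 0, so z = 2 is a (simple) pole.
  P(2 - I/3) = 19/9 + 2*I/3 ≠ 0, so z = 2 - I/3 is a (simple) pole.
  P(2 - 2*I/3) = 22/9 + 4*I/3 ≠ 0, so z = 2 - 2*I/3 is a (simple) pole.

Poles of f: {2 - 2*I/3, 2 - I/3, 2}

Final answer: {2 - 2*I/3, 2 - I/3, 2}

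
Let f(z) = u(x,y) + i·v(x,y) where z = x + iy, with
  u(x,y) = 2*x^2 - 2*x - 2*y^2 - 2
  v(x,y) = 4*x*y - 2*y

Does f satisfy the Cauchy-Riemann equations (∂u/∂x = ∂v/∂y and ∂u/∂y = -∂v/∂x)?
∂u/∂x = 4*x - 2
∂v/∂y = 4*x - 2
∂u/∂y = -4*y
∂v/∂x = 4*y
∂u/∂x = ∂v/∂y and ∂u/∂y = -∂v/∂x hold identically; f is analytic.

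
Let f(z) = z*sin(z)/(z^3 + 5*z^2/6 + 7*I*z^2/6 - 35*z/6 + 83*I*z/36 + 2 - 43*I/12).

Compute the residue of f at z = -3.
(62856/367285 + 18252*I/367285)*sin(3)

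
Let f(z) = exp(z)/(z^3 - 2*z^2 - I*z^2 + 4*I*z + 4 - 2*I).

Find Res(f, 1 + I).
(-1/10 - I/5)*exp(1 + I)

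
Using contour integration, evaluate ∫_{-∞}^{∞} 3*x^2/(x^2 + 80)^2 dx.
3*sqrt(5)*pi/40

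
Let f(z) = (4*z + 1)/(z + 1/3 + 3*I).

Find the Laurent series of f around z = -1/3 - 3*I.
(-1/3 - 12*I)/(z + 1/3 + 3*I) + 4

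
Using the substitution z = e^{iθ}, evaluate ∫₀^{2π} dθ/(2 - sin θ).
2*sqrt(3)*pi/3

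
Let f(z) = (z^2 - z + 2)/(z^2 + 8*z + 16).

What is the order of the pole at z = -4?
Factor the denominator:
  z^2 + 8*z + 16 = (z + 4)^2

The numerator P(z) = z^2 - z + 2 has P(-4) = 22 ≠ 0, so no factor of (z + 4) cancels.
Near z = -4 we can therefore write f(z) = g(z)/(z + 4)^2 with g analytic at -4 and g(-4) ≠ 0 (g is just the numerator).

Hence z = -4 is a pole of order 2.

Final answer: 2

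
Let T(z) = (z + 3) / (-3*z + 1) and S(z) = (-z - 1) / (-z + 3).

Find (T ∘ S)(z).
(T ∘ S)(z) = T(S(z)) = ((1)*S(z) + (3))/((-3)*S(z) + (1)). Multiply numerator and denominator by -z + 3:
  numerator:   (1)*(-z - 1) + (3)*(-z + 3) = -4*z + 8
  denominator: (-3)*(-z - 1) + (1)*(-z + 3) = 2*z + 6
(T ∘ S)(z) = (-4*z + 8)/(2*z + 6) = (-2*z + 4)/(z + 3)

Final answer: (-2*z + 4)/(z + 3)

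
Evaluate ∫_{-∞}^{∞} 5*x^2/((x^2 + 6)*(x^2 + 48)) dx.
5*pi*(-sqrt(6) + 4*sqrt(3))/42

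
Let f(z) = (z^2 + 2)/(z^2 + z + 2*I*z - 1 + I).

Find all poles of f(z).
{-1 - I, -I}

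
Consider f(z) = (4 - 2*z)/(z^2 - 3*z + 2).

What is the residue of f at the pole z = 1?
Write f(z) = P(z)/Q(z) with P(z) = 4 - 2*z and Q(z) = z^2 - 3*z + 2.
The denominator factors as Q(z) = (z - 1)*(z - 2), so z = 1 is a simple zero of Q and P is analytic there; z = 1 is therefore a simple pole and
  Res(f, z₀) = P(z₀)/Q'(z₀).

Q'(z) = 2*z - 3, so Q'(1) = -1.
P(1) = 2.

Res(f, 1) = (2)/(-1) = -2

Final answer: -2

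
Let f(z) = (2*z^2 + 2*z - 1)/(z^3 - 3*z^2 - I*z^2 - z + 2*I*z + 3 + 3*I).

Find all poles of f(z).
{-1, 1 + I, 3}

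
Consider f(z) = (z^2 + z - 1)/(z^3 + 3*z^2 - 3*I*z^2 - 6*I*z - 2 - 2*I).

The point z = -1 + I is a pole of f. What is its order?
Factor the denominator:
  z^3 + 3*z^2 - 3*I*z^2 - 6*I*z - 2 - 2*I = (z + 1 - I)^3

The numerator P(z) = z^2 + z - 1 has P(-1 + I) = -2 - I ≠ 0, so no factor of (z + 1 - I) cancels.
Near z = -1 + I we can therefore write f(z) = g(z)/(z + 1 - I)^3 with g analytic at -1 + I and g(-1 + I) ≠ 0 (g is just the numerator).

Hence z = -1 + I is a pole of order 3.

Final answer: 3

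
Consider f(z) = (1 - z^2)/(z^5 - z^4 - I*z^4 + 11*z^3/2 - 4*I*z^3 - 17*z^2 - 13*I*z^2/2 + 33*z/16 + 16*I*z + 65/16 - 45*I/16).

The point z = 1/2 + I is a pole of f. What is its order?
Factor the denominator:
  z^5 - z^4 - I*z^4 + 11*z^3/2 - 4*I*z^3 - 17*z^2 - 13*I*z^2/2 + 33*z/16 + 16*I*z + 65/16 - 45*I/16 = (z - 1/2 - I)^4*(z + 1 + 3*I)

The numerator P(z) = 1 - z^2 has P(1/2 + I) = 7/4 - I ≠ 0, so no factor of (z - 1/2 - I) cancels.
Near z = 1/2 + I we can therefore write f(z) = g(z)/(z - 1/2 - I)^4 with g analytic at 1/2 + I and g(1/2 + I) ≠ 0 (g is the numerator divided by the remaining denominator factors).

Hence z = 1/2 + I is a pole of order 4.

Final answer: 4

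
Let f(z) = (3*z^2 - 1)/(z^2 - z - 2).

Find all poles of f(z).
The singularities of f are the zeros of the denominator. Factoring,
  z^2 - z - 2 = (z + 1)*(z - 2)
so the candidates are z = -1, z = 2.

Check the numerator P(z) = 3*z^2 - 1 at each one:
  P(-1) = 2 ≠ 0, so z = -1 is a (simple) pole.
  P(2) = 11 ≠ 0, so z = 2 is a (simple) pole.

Poles of f: {-1, 2}

Final answer: {-1, 2}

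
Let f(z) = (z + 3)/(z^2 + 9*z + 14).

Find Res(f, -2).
Write f(z) = P(z)/Q(z) with P(z) = z + 3 and Q(z) = z^2 + 9*z + 14.
The denominator factors as Q(z) = (z + 7)*(z + 2), so z = -2 is a simple zero of Q and P is analytic there; z = -2 is therefore a simple pole and
  Res(f, z₀) = P(z₀)/Q'(z₀).

Q'(z) = 2*z + 9, so Q'(-2) = 5.
P(-2) = 1.

Res(f, -2) = (1)/(5) = 1/5

Final answer: 1/5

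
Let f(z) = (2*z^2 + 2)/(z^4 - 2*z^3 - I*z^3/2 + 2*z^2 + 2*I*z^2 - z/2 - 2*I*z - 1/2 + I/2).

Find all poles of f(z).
{I/2, 1 - I, 1}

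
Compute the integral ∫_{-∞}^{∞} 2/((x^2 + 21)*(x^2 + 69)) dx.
pi*(-7*sqrt(69) + 23*sqrt(21))/11592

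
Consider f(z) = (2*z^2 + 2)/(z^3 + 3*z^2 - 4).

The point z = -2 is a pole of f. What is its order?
Factor the denominator:
  z^3 + 3*z^2 - 4 = (z + 2)^2*(z - 1)

The numerator P(z) = 2*z^2 + 2 has P(-2) = 10 ≠ 0, so no factor of (z + 2) cancels.
Near z = -2 we can therefore write f(z) = g(z)/(z + 2)^2 with g analytic at -2 and g(-2) ≠ 0 (g is the numerator divided by the remaining denominator factors).

Hence z = -2 is a pole of order 2.

Final answer: 2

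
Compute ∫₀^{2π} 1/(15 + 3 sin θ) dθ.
Call the integral J. The integrand is 2π-periodic and we integrate over a full period, so shifting θ does not change the value (θ → θ + π/2 turns sin θ into cos θ). Hence
  J = ∫₀^{2π} dθ/(15 + 3 cos θ).
Put z = e^{iθ}: then cos θ = (z + 1/z)/2, dθ = dz/(iz), and z runs once counterclockwise around |z| = 1:
  J = ∮_{|z|=1} 1/(15 + 3*(z + 1/z)/2) · dz/(iz) = (2/i) ∮_{|z|=1} dz/(3*z^2 + 30*z + 3).
The roots of 3*z^2 + 30*z + 3 are z = (-15 ± sqrt(15^2 - 3^2))/3, with sqrt(216) = 6*sqrt(6); their product is 1, so only z₊ = -5 + 2*sqrt(6) lies inside the unit circle (z₋ = -5 - 2*sqrt(6) lies outside).
z₊ is a simple zero of q(z) = 3*z^2 + 30*z + 3, so Res(1/q, z₊) = 1/q'(z₊) with q'(z) = 6*z + 30; and q'(z₊) = 3*(z₊ - z₋) = 12*sqrt(6).
Therefore J = (2/i) · 2πi · 1/(12*sqrt(6)) = 2*pi/(6*sqrt(6)) = sqrt(6)*pi/18

Final answer: sqrt(6)*pi/18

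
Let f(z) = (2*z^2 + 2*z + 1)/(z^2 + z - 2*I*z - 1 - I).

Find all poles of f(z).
The singularities of f are the zeros of the denominator. Factoring,
  z^2 + z - 2*I*z - 1 - I = (z - I)*(z + 1 - I)
so the candidates are z = I, z = -1 + I.

Check the numerator P(z) = 2*z^2 + 2*z + 1 at each one:
  P(I) = -1 + 2*I ≠ 0, so z = I is a (simple) pole.
  P(-1 + I) = -1 - 2*I ≠ 0, so z = -1 + I is a (simple) pole.

Poles of f: {-1 + I, I}

Final answer: {-1 + I, I}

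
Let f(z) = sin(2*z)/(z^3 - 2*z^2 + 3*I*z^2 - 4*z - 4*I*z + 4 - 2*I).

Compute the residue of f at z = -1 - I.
Write f(z) = P(z)/Q(z) with P(z) = sin(2*z) and Q(z) = z^3 - 2*z^2 + 3*I*z^2 - 4*z - 4*I*z + 4 - 2*I.
The denominator factors as Q(z) = (z - 1 + I)*(z + 1 + I)*(z - 2 + I), so z = -1 - I is a simple zero of Q and P is analytic there; z = -1 - I is therefore a simple pole and
  Res(f, z₀) = P(z₀)/Q'(z₀).

Q'(z) = 3*z^2 - 4*z + 6*I*z - 4 - 4*I, so Q'(-1 - I) = 6.
P(-1 - I) = -sin(2 + 2*I).

Res(f, -1 - I) = (-sin(2 + 2*I))/(6) = -sin(2 + 2*I)/6

Final answer: -sin(2 + 2*I)/6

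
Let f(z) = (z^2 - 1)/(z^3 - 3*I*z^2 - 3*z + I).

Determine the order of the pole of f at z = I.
Factor the denominator:
  z^3 - 3*I*z^2 - 3*z + I = (z - I)^3

The numerator P(z) = z^2 - 1 has P(I) = -2 ≠ 0, so no factor of (z - I) cancels.
Near z = I we can therefore write f(z) = g(z)/(z - I)^3 with g analytic at I and g(I) ≠ 0 (g is just the numerator).

Hence z = I is a pole of order 3.

Final answer: 3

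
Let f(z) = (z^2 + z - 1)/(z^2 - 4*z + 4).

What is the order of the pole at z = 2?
2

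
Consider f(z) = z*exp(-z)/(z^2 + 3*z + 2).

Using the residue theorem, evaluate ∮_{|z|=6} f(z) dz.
By the residue theorem, ∮_C f(z) dz = 2πi · (sum of the residues of f at the poles inside |z| = 6).

The denominator factors as (z + 1)*(z + 2), so the singularities of f are simple poles at z = -1, z = -2.
  |-1|² = 1 < 36 = 6², so this pole is inside the contour.
  |-2|² = 4 < 36 = 6², so this pole is inside the contour.

With P(z) = z*exp(-z) and Q(z) = z^2 + 3*z + 2, each pole is simple, so Res(f, z₀) = P(z₀)/Q'(z₀) with Q'(z) = 2*z + 3.
  Res(f, -1) = P(-1)/Q'(-1) = (-exp(1))/(1) = -exp(1)
  Res(f, -2) = P(-2)/Q'(-2) = (-2*exp(2))/(-1) = 2*exp(2)

Sum of residues inside C: -exp(1) + 2*exp(2)
∮_C f(z) dz = 2πi · (-exp(1) + 2*exp(2)) = -2*exp(1)*I*pi + 4*I*pi*exp(2)

Final answer: -2*exp(1)*I*pi + 4*I*pi*exp(2)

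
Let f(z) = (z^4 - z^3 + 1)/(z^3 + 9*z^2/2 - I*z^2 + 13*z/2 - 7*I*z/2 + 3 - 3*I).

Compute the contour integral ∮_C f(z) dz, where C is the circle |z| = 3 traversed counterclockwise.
By the residue theorem, ∮_C f(z) dz = 2πi · (sum of the residues of f at the poles inside |z| = 3).

The denominator factors as (z + 3/2)*(z + 1 - I)*(z + 2), so the singularities of f are simple poles at z = -3/2, z = -1 + I, z = -2.
  |-3/2|² = 9/4 < 9 = 3², so this pole is inside the contour.
  |-1 + I|² = 2 < 9 = 3², so this pole is inside the contour.
  |-2|² = 4 < 9 = 3², so this pole is inside the contour.

With P(z) = z^4 - z^3 + 1 and Q(z) = z^3 + 9*z^2/2 - I*z^2 + 13*z/2 - 7*I*z/2 + 3 - 3*I, each pole is simple, so Res(f, z₀) = P(z₀)/Q'(z₀) with Q'(z) = 3*z^2 + 9*z - 2*I*z + 13/2 - 7*I/2.
  Res(f, -3/2) = P(-3/2)/Q'(-3/2) = (151/16)/(-1/4 - I/2) = -151/20 + 151*I/10
  Res(f, -1 + I) = P(-1 + I)/Q'(-1 + I) = (-5 - 2*I)/(-1/2 + 3*I/2) = -1/5 + 17*I/5
  Res(f, -2) = P(-2)/Q'(-2) = (25)/(1/2 + I/2) = 25 - 25*I

Sum of residues inside C: 69/4 - 13*I/2
∮_C f(z) dz = 2πi · (69/4 - 13*I/2) = pi*(13 + 69*I/2)

Final answer: pi*(13 + 69*I/2)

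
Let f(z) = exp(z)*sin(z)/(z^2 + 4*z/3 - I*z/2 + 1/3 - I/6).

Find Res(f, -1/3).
Write f(z) = P(z)/Q(z) with P(z) = exp(z)*sin(z) and Q(z) = z^2 + 4*z/3 - I*z/2 + 1/3 - I/6.
The denominator factors as Q(z) = (z + 1/3)*(z + 1 - I/2), so z = -1/3 is a simple zero of Q and P is analytic there; z = -1/3 is therefore a simple pole and
  Res(f, z₀) = P(z₀)/Q'(z₀).

Q'(z) = 2*z + 4/3 - I/2, so Q'(-1/3) = 2/3 - I/2.
P(-1/3) = -exp(-1/3)*sin(1/3).

Res(f, -1/3) = (-exp(-1/3)*sin(1/3))/(2/3 - I/2) = (-24/25 - 18*I/25)*exp(-1/3)*sin(1/3)

Final answer: (-24/25 - 18*I/25)*exp(-1/3)*sin(1/3)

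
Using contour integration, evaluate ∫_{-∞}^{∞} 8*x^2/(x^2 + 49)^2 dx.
Let f(z) = 8*z^2/(z^2 + 49)^2. The denominator has no real zeros and deg Q - deg P = 2 ≥ 2, so the integral of f over the upper semicircle |z| = R tends to 0 as R → ∞. Closing the contour in the upper half-plane,
  ∫_{-∞}^{∞} f(x) dx = 2πi · Σ Res(f, z_k)  over the poles with Im z_k > 0.

Zeros of the denominator: z^2 + 49 = 0 gives z = ±7*I.
Upper half-plane: z = 7*I (a pole of order 2).

Write f(z) = g(z)/(z - 7*I)^2 with g(z) = 8*z^2/(z + 7*I)^2. For a double pole, Res(f, z₀) = g'(z₀):
  g'(z) = 112*I*z/(z + 7*I)^3
  Res(f, 7*I) = g'(7*I) = -2*I/7

∫_{-∞}^{∞} f(x) dx = 2πi · (-2*I/7) = 4*pi/7

Final answer: 4*pi/7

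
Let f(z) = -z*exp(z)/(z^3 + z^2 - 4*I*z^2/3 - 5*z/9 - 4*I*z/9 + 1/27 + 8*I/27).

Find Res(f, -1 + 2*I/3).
Write f(z) = P(z)/Q(z) with P(z) = -z*exp(z) and Q(z) = z^3 + z^2 - 4*I*z^2/3 - 5*z/9 - 4*I*z/9 + 1/27 + 8*I/27.
The denominator factors as Q(z) = (z + 1 - 2*I/3)*(z + 1/3 - 2*I/3)*(z - 1/3), so z = -1 + 2*I/3 is a simple zero of Q and P is analytic there; z = -1 + 2*I/3 is therefore a simple pole and
  Res(f, z₀) = P(z₀)/Q'(z₀).

Q'(z) = 3*z^2 + 2*z - 8*I*z/3 - 5/9 - 4*I/9, so Q'(-1 + 2*I/3) = 8/9 - 4*I/9.
P(-1 + 2*I/3) = (1 - 2*I/3)*exp(-1 + 2*I/3).

Res(f, -1 + 2*I/3) = ((1 - 2*I/3)*exp(-1 + 2*I/3))/(8/9 - 4*I/9) = (6/5 - 3*I/20)*exp(-1 + 2*I/3)

Final answer: (6/5 - 3*I/20)*exp(-1 + 2*I/3)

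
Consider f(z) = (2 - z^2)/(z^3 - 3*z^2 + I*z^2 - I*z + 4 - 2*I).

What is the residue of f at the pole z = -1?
Write f(z) = P(z)/Q(z) with P(z) = 2 - z^2 and Q(z) = z^3 - 3*z^2 + I*z^2 - I*z + 4 - 2*I.
The denominator factors as Q(z) = (z - 2 + I)*(z + 1)*(z - 2), so z = -1 is a simple zero of Q and P is analytic there; z = -1 is therefore a simple pole and
  Res(f, z₀) = P(z₀)/Q'(z₀).

Q'(z) = 3*z^2 - 6*z + 2*I*z - I, so Q'(-1) = 9 - 3*I.
P(-1) = 1.

Res(f, -1) = (1)/(9 - 3*I) = 1/10 + I/30

Final answer: 1/10 + I/30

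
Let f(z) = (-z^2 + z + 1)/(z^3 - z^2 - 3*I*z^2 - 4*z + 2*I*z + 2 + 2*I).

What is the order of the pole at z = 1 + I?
2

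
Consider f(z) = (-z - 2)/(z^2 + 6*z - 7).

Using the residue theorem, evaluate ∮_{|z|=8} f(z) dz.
By the residue theorem, ∮_C f(z) dz = 2πi · (sum of the residues of f at the poles inside |z| = 8).

The denominator factors as (z + 7)*(z - 1), so the singularities of f are simple poles at z = -7, z = 1.
  |-7|² = 49 < 64 = 8², so this pole is inside the contour.
  |1|² = 1 < 64 = 8², so this pole is inside the contour.

With P(z) = -z - 2 and Q(z) = z^2 + 6*z - 7, each pole is simple, so Res(f, z₀) = P(z₀)/Q'(z₀) with Q'(z) = 2*z + 6.
  Res(f, -7) = P(-7)/Q'(-7) = (5)/(-8) = -5/8
  Res(f, 1) = P(1)/Q'(1) = (-3)/(8) = -3/8

Sum of residues inside C: -1
∮_C f(z) dz = 2πi · (-1) = -2*I*pi

Final answer: -2*I*pi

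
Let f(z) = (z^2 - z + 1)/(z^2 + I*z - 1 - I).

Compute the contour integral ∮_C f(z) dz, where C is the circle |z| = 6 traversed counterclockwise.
pi*(2 - 2*I)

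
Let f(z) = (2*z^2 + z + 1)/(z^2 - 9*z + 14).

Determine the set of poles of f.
{2, 7}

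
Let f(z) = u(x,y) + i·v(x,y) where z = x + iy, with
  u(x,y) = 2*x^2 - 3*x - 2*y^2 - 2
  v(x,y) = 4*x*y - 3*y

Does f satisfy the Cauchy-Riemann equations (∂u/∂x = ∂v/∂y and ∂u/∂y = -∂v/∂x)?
∂u/∂x = 4*x - 3
∂v/∂y = 4*x - 3
∂u/∂y = -4*y
∂v/∂x = 4*y
∂u/∂x = ∂v/∂y and ∂u/∂y = -∂v/∂x hold identically; f is analytic.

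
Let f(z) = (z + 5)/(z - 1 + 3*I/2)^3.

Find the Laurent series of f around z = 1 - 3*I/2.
(6 - 3*I/2)/(z - 1 + 3*I/2)^3 + 1/(z - 1 + 3*I/2)^2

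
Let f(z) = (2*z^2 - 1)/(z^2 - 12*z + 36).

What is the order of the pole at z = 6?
Factor the denominator:
  z^2 - 12*z + 36 = (z - 6)^2

The numerator P(z) = 2*z^2 - 1 has P(6) = 71 ≠ 0, so no factor of (z - 6) cancels.
Near z = 6 we can therefore write f(z) = g(z)/(z - 6)^2 with g analytic at 6 and g(6) ≠ 0 (g is just the numerator).

Hence z = 6 is a pole of order 2.

Final answer: 2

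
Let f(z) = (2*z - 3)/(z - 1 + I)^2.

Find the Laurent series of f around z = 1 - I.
Put w = z - (1 - I), i.e. z = w + 1 - I. The denominator is w^2, so it suffices to rewrite the numerator in powers of w.

P(z) = 2*z - 3
P(w + 1 - I) = -1 - 2*I + 2*w

Dividing each term by w^2:
  f = (-1 - 2*I)/w^2 + 2/w

Substituting back w = z - 1 + I:
  f(z) = (-1 - 2*I)/(z - 1 + I)^2 + 2/(z - 1 + I)

The series is finite because the numerator is a polynomial; the negative powers form the principal part, and the coefficient of 1/(z - 1 + I) gives Res(f, 1 - I) = 2.

Final answer: (-1 - 2*I)/(z - 1 + I)^2 + 2/(z - 1 + I)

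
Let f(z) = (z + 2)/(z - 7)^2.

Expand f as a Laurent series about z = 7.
Put w = z - (7), i.e. z = w + 7. The denominator is w^2, so it suffices to rewrite the numerator in powers of w.

P(z) = z + 2
P(w + 7) = 9 + w

Dividing each term by w^2:
  f = 9/w^2 + 1/w

Substituting back w = z - 7:
  f(z) = 9/(z - 7)^2 + 1/(z - 7)

The series is finite because the numerator is a polynomial; the negative powers form the principal part, and the coefficient of 1/(z - 7) gives Res(f, 7) = 1.

Final answer: 9/(z - 7)^2 + 1/(z - 7)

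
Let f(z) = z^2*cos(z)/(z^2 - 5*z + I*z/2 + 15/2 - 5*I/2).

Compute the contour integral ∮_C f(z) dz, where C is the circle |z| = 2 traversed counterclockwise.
By the residue theorem, ∮_C f(z) dz = 2πi · (sum of the residues of f at the poles inside |z| = 2).

The denominator factors as (z - 3 - I)*(z - 2 + 3*I/2), so the singularities of f are simple poles at z = 3 + I, z = 2 - 3*I/2.
  |3 + I|² = 10 > 4 = 2², so this pole is outside the contour.
  |2 - 3*I/2|² = 25/4 > 4 = 2², so this pole is outside the contour.

No pole lies inside the contour, so f is analytic on and inside C and the integral is 0 (Cauchy's theorem).

Final answer: 0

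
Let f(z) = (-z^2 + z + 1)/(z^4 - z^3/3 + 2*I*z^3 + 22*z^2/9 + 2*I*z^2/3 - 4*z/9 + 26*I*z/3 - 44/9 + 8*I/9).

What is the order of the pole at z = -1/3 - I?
Factor the denominator:
  z^4 - z^3/3 + 2*I*z^3 + 22*z^2/9 + 2*I*z^2/3 - 4*z/9 + 26*I*z/3 - 44/9 + 8*I/9 = (z + 1/3 + I)^2*(z - 2*I)*(z - 1 + 2*I)

The numerator P(z) = -z^2 + z + 1 has P(-1/3 - I) = 14/9 - 5*I/3 ≠ 0, so no factor of (z + 1/3 + I) cancels.
Near z = -1/3 - I we can therefore write f(z) = g(z)/(z + 1/3 + I)^2 with g analytic at -1/3 - I and g(-1/3 - I) ≠ 0 (g is the numerator divided by the remaining denominator factors).

Hence z = -1/3 - I is a pole of order 2.

Final answer: 2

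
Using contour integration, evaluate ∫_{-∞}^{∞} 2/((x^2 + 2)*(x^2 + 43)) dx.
Let f(z) = 2/((z^2 + 2)*(z^2 + 43)). The denominator has no real zeros and deg Q - deg P = 4 ≥ 2, so the integral of f over the upper semicircle |z| = R tends to 0 as R → ∞. Closing the contour in the upper half-plane,
  ∫_{-∞}^{∞} f(x) dx = 2πi · Σ Res(f, z_k)  over the poles with Im z_k > 0.

Zeros of the denominator: z^2 + 2 = 0 gives z = ±sqrt(2)*I; z^2 + 43 = 0 gives z = ±sqrt(43)*I.
Upper half-plane: z = sqrt(2)*I, z = sqrt(43)*I (simple).

Each pole is a simple zero of Q(z) = z^4 + 45*z^2 + 86, so Res(f, z₀) = P(z₀)/Q'(z₀) with P(z) = 2, Q'(z) = 4*z^3 + 90*z:
  Res(f, sqrt(2)*I) = (2)/(82*sqrt(2)*I) = -sqrt(2)*I/82
  Res(f, sqrt(43)*I) = (2)/(-82*sqrt(43)*I) = sqrt(43)*I/1763

Sum of residues: I*(-sqrt(2)/82 + sqrt(43)/1763)
∫_{-∞}^{∞} f(x) dx = 2πi · (I*(-sqrt(2)/82 + sqrt(43)/1763)) = pi*(-2*sqrt(43) + 43*sqrt(2))/1763

Final answer: pi*(-2*sqrt(43) + 43*sqrt(2))/1763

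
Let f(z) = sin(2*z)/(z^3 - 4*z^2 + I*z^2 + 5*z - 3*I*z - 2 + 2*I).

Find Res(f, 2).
Write f(z) = P(z)/Q(z) with P(z) = sin(2*z) and Q(z) = z^3 - 4*z^2 + I*z^2 + 5*z - 3*I*z - 2 + 2*I.
The denominator factors as Q(z) = (z - 2)*(z - 1 + I)*(z - 1), so z = 2 is a simple zero of Q and P is analytic there; z = 2 is therefore a simple pole and
  Res(f, z₀) = P(z₀)/Q'(z₀).

Q'(z) = 3*z^2 - 8*z + 2*I*z + 5 - 3*I, so Q'(2) = 1 + I.
P(2) = sin(4).

Res(f, 2) = (sin(4))/(1 + I) = (1/2 - I/2)*sin(4)

Final answer: (1/2 - I/2)*sin(4)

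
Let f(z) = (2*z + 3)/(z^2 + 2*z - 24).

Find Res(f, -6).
Write f(z) = P(z)/Q(z) with P(z) = 2*z + 3 and Q(z) = z^2 + 2*z - 24.
The denominator factors as Q(z) = (z + 6)*(z - 4), so z = -6 is a simple zero of Q and P is analytic there; z = -6 is therefore a simple pole and
  Res(f, z₀) = P(z₀)/Q'(z₀).

Q'(z) = 2*z + 2, so Q'(-6) = -10.
P(-6) = -9.

Res(f, -6) = (-9)/(-10) = 9/10

Final answer: 9/10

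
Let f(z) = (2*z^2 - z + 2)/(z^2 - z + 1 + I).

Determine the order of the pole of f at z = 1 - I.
Factor the denominator:
  z^2 - z + 1 + I = (z - 1 + I)*(z - I)

The numerator P(z) = 2*z^2 - z + 2 has P(1 - I) = 1 - 3*I ≠ 0, so no factor of (z - 1 + I) cancels.
Near z = 1 - I we can therefore write f(z) = g(z)/(z - 1 + I) with g analytic at 1 - I and g(1 - I) ≠ 0 (g is the numerator divided by the remaining denominator factors).

Hence z = 1 - I is a pole of order 1.

Final answer: 1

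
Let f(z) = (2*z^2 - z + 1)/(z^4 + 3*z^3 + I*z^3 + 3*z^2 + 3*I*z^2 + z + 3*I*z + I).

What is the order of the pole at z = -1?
3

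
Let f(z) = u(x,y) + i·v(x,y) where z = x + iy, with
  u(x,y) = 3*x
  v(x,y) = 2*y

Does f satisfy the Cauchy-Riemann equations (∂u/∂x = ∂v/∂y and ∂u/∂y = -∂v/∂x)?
∂u/∂x = 3
∂v/∂y = 2
∂u/∂y = 0
∂v/∂x = 0
∂u/∂x ≠ ∂v/∂y; the Cauchy-Riemann equations are not satisfied, so f is not analytic.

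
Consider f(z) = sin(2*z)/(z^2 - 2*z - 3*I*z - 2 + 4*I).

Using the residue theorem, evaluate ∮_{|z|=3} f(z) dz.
By the residue theorem, ∮_C f(z) dz = 2πi · (sum of the residues of f at the poles inside |z| = 3).

The denominator factors as (z - 2*I)*(z - 2 - I), so the singularities of f are simple poles at z = 2*I, z = 2 + I.
  |2*I|² = 4 < 9 = 3², so this pole is inside the contour.
  |2 + I|² = 5 < 9 = 3², so this pole is inside the contour.

With P(z) = sin(2*z) and Q(z) = z^2 - 2*z - 3*I*z - 2 + 4*I, each pole is simple, so Res(f, z₀) = P(z₀)/Q'(z₀) with Q'(z) = 2*z - 2 - 3*I.
  Res(f, 2*I) = P(2*I)/Q'(2*I) = (I*sinh(4))/(-2 + I) = (1/5 - 2*I/5)*sinh(4)
  Res(f, 2 + I) = P(2 + I)/Q'(2 + I) = (sin(4 + 2*I))/(2 - I) = (2/5 + I/5)*sin(4 + 2*I)

Sum of residues inside C: (1/5 - 2*I/5)*sinh(4) + (2/5 + I/5)*sin(4 + 2*I)
∮_C f(z) dz = 2πi · ((1/5 - 2*I/5)*sinh(4) + (2/5 + I/5)*sin(4 + 2*I)) = pi*(-2/5 + 4*I/5)*sin(4 + 2*I) + pi*(4/5 + 2*I/5)*sinh(4)

Final answer: pi*(-2/5 + 4*I/5)*sin(4 + 2*I) + pi*(4/5 + 2*I/5)*sinh(4)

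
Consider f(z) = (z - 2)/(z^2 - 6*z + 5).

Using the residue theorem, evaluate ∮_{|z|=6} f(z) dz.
By the residue theorem, ∮_C f(z) dz = 2πi · (sum of the residues of f at the poles inside |z| = 6).

The denominator factors as (z - 5)*(z - 1), so the singularities of f are simple poles at z = 5, z = 1.
  |5|² = 25 < 36 = 6², so this pole is inside the contour.
  |1|² = 1 < 36 = 6², so this pole is inside the contour.

With P(z) = z - 2 and Q(z) = z^2 - 6*z + 5, each pole is simple, so Res(f, z₀) = P(z₀)/Q'(z₀) with Q'(z) = 2*z - 6.
  Res(f, 5) = P(5)/Q'(5) = (3)/(4) = 3/4
  Res(f, 1) = P(1)/Q'(1) = (-1)/(-4) = 1/4

Sum of residues inside C: 1
∮_C f(z) dz = 2πi · (1) = 2*I*pi

Final answer: 2*I*pi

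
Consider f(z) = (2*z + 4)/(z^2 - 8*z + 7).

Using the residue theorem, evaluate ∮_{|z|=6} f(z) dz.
By the residue theorem, ∮_C f(z) dz = 2πi · (sum of the residues of f at the poles inside |z| = 6).

The denominator factors as (z - 1)*(z - 7), so the singularities of f are simple poles at z = 1, z = 7.
  |1|² = 1 < 36 = 6², so this pole is inside the contour.
  |7|² = 49 > 36 = 6², so this pole is outside the contour.

With P(z) = 2*z + 4 and Q(z) = z^2 - 8*z + 7, each pole is simple, so Res(f, z₀) = P(z₀)/Q'(z₀) with Q'(z) = 2*z - 8.
  Res(f, 1) = P(1)/Q'(1) = (6)/(-6) = -1

∮_C f(z) dz = 2πi · (-1) = -2*I*pi

Final answer: -2*I*pi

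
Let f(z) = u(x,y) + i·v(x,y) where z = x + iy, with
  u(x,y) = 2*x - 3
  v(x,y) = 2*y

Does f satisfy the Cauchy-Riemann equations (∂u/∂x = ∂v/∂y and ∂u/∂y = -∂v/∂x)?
∂u/∂x = 2
∂v/∂y = 2
∂u/∂y = 0
∂v/∂x = 0
∂u/∂x = ∂v/∂y and ∂u/∂y = -∂v/∂x hold identically; f is analytic.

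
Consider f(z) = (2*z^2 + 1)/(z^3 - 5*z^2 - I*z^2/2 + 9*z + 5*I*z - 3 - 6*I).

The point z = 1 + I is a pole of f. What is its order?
Factor the denominator:
  z^3 - 5*z^2 - I*z^2/2 + 9*z + 5*I*z - 3 - 6*I = (z - 1 - I)^2*(z - 3 + 3*I/2)

The numerator P(z) = 2*z^2 + 1 has P(1 + I) = 1 + 4*I ≠ 0, so no factor of (z - 1 - I) cancels.
Near z = 1 + I we can therefore write f(z) = g(z)/(z - 1 - I)^2 with g analytic at 1 + I and g(1 + I) ≠ 0 (g is the numerator divided by the remaining denominator factors).

Hence z = 1 + I is a pole of order 2.

Final answer: 2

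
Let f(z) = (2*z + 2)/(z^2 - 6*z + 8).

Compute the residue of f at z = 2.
Write f(z) = P(z)/Q(z) with P(z) = 2*z + 2 and Q(z) = z^2 - 6*z + 8.
The denominator factors as Q(z) = (z - 4)*(z - 2), so z = 2 is a simple zero of Q and P is analytic there; z = 2 is therefore a simple pole and
  Res(f, z₀) = P(z₀)/Q'(z₀).

Q'(z) = 2*z - 6, so Q'(2) = -2.
P(2) = 6.

Res(f, 2) = (6)/(-2) = -3

Final answer: -3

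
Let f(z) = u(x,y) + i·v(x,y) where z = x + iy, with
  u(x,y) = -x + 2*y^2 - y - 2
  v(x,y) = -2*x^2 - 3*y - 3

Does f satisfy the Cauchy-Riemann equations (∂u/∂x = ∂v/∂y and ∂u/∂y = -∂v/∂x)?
∂u/∂x = -1
∂v/∂y = -3
∂u/∂y = 4*y - 1
∂v/∂x = -4*x
∂u/∂x ≠ ∂v/∂y and ∂u/∂y ≠ -∂v/∂x; the Cauchy-Riemann equations are not satisfied, so f is not analytic.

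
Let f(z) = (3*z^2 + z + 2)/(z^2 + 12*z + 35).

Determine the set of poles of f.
{-7, -5}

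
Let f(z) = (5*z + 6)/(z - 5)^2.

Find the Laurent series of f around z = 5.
31/(z - 5)^2 + 5/(z - 5)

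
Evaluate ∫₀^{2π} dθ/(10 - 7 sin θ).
Call the integral J. The integrand is 2π-periodic and we integrate over a full period, so shifting θ does not change the value (θ → θ + π/2 turns sin θ into cos θ; θ → θ + π flips the sign of the trig term). Hence
  J = ∫₀^{2π} dθ/(10 + 7 cos θ).
Put z = e^{iθ}: then cos θ = (z + 1/z)/2, dθ = dz/(iz), and z runs once counterclockwise around |z| = 1:
  J = ∮_{|z|=1} 1/(10 + 7*(z + 1/z)/2) · dz/(iz) = (2/i) ∮_{|z|=1} dz/(7*z^2 + 20*z + 7).
The roots of 7*z^2 + 20*z + 7 are z = (-10 ± sqrt(10^2 - 7^2))/7, with sqrt(51) = sqrt(51); their product is 1, so only z₊ = -10/7 + sqrt(51)/7 lies inside the unit circle (z₋ = -10/7 - sqrt(51)/7 lies outside).
z₊ is a simple zero of q(z) = 7*z^2 + 20*z + 7, so Res(1/q, z₊) = 1/q'(z₊) with q'(z) = 14*z + 20; and q'(z₊) = 7*(z₊ - z₋) = 2*sqrt(51).
Therefore J = (2/i) · 2πi · 1/(2*sqrt(51)) = 2*pi/(sqrt(51)) = 2*sqrt(51)*pi/51

Final answer: 2*sqrt(51)*pi/51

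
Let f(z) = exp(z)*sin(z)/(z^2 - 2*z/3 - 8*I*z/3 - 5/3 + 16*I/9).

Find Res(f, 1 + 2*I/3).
Write f(z) = P(z)/Q(z) with P(z) = exp(z)*sin(z) and Q(z) = z^2 - 2*z/3 - 8*I*z/3 - 5/3 + 16*I/9.
The denominator factors as Q(z) = (z - 1 - 2*I/3)*(z + 1/3 - 2*I), so z = 1 + 2*I/3 is a simple zero of Q and P is analytic there; z = 1 + 2*I/3 is therefore a simple pole and
  Res(f, z₀) = P(z₀)/Q'(z₀).

Q'(z) = 2*z - 2/3 - 8*I/3, so Q'(1 + 2*I/3) = 4/3 - 4*I/3.
P(1 + 2*I/3) = exp(1 + 2*I/3)*sin(1 + 2*I/3).

Res(f, 1 + 2*I/3) = (exp(1 + 2*I/3)*sin(1 + 2*I/3))/(4/3 - 4*I/3) = (3/8 + 3*I/8)*exp(1 + 2*I/3)*sin(1 + 2*I/3)

Final answer: (3/8 + 3*I/8)*exp(1 + 2*I/3)*sin(1 + 2*I/3)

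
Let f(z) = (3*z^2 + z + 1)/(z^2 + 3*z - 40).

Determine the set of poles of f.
The singularities of f are the zeros of the denominator. Factoring,
  z^2 + 3*z - 40 = (z - 5)*(z + 8)
so the candidates are z = 5, z = -8.

Check the numerator P(z) = 3*z^2 + z + 1 at each one:
  P(5) = 81 ≠ 0, so z = 5 is a (simple) pole.
  P(-8) = 185 ≠ 0, so z = -8 is a (simple) pole.

Poles of f: {-8, 5}

Final answer: {-8, 5}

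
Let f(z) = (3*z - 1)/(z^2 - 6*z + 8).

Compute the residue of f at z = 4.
Write f(z) = P(z)/Q(z) with P(z) = 3*z - 1 and Q(z) = z^2 - 6*z + 8.
The denominator factors as Q(z) = (z - 2)*(z - 4), so z = 4 is a simple zero of Q and P is analytic there; z = 4 is therefore a simple pole and
  Res(f, z₀) = P(z₀)/Q'(z₀).

Q'(z) = 2*z - 6, so Q'(4) = 2.
P(4) = 11.

Res(f, 4) = (11)/(2) = 11/2

Final answer: 11/2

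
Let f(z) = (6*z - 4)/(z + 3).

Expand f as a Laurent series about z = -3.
-22/(z + 3) + 6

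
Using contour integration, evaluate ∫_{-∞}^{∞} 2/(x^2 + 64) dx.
Let f(z) = 2/(z^2 + 64). The denominator has no real zeros and deg Q - deg P = 2 ≥ 2, so the integral of f over the upper semicircle |z| = R tends to 0 as R → ∞. Closing the contour in the upper half-plane,
  ∫_{-∞}^{∞} f(x) dx = 2πi · Σ Res(f, z_k)  over the poles with Im z_k > 0.

Zeros of the denominator: z^2 + 64 = 0 gives z = ±8*I.
Upper half-plane: z = 8*I (simple).

Each pole is a simple zero of Q(z) = z^2 + 64, so Res(f, z₀) = P(z₀)/Q'(z₀) with P(z) = 2, Q'(z) = 2*z:
  Res(f, 8*I) = (2)/(16*I) = -I/8

∫_{-∞}^{∞} f(x) dx = 2πi · (-I/8) = pi/4

Final answer: pi/4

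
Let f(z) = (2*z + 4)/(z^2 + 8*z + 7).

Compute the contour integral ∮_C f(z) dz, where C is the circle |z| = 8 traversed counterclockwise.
By the residue theorem, ∮_C f(z) dz = 2πi · (sum of the residues of f at the poles inside |z| = 8).

The denominator factors as (z + 1)*(z + 7), so the singularities of f are simple poles at z = -1, z = -7.
  |-1|² = 1 < 64 = 8², so this pole is inside the contour.
  |-7|² = 49 < 64 = 8², so this pole is inside the contour.

With P(z) = 2*z + 4 and Q(z) = z^2 + 8*z + 7, each pole is simple, so Res(f, z₀) = P(z₀)/Q'(z₀) with Q'(z) = 2*z + 8.
  Res(f, -1) = P(-1)/Q'(-1) = (2)/(6) = 1/3
  Res(f, -7) = P(-7)/Q'(-7) = (-10)/(-6) = 5/3

Sum of residues inside C: 2
∮_C f(z) dz = 2πi · (2) = 4*I*pi

Final answer: 4*I*pi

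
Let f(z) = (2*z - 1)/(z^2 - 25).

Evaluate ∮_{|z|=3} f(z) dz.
By the residue theorem, ∮_C f(z) dz = 2πi · (sum of the residues of f at the poles inside |z| = 3).

The denominator factors as (z - 5)*(z + 5), so the singularities of f are simple poles at z = 5, z = -5.
  |5|² = 25 > 9 = 3², so this pole is outside the contour.
  |-5|² = 25 > 9 = 3², so this pole is outside the contour.

No pole lies inside the contour, so f is analytic on and inside C and the integral is 0 (Cauchy's theorem).

Final answer: 0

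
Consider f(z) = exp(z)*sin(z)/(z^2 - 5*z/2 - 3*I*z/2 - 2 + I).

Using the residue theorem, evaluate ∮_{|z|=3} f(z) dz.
pi*(2/25 + 14*I/25)*exp(-1/2 + I/2)*sin(1/2 - I/2)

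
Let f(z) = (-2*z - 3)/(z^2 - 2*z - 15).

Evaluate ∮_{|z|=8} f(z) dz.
-4*I*pi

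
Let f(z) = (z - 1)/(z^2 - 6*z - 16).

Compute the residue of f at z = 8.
Write f(z) = P(z)/Q(z) with P(z) = z - 1 and Q(z) = z^2 - 6*z - 16.
The denominator factors as Q(z) = (z - 8)*(z + 2), so z = 8 is a simple zero of Q and P is analytic there; z = 8 is therefore a simple pole and
  Res(f, z₀) = P(z₀)/Q'(z₀).

Q'(z) = 2*z - 6, so Q'(8) = 10.
P(8) = 7.

Res(f, 8) = (7)/(10) = 7/10

Final answer: 7/10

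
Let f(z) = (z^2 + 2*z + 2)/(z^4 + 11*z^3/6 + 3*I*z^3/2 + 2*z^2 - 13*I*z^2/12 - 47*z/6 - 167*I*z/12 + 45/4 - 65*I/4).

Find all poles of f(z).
{-2 + 3*I/2, -3/2 - 3*I, -1/3 - I, 2 + I}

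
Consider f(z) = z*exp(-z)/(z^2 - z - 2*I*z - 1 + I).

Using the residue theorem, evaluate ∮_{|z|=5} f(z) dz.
By the residue theorem, ∮_C f(z) dz = 2πi · (sum of the residues of f at the poles inside |z| = 5).

The denominator factors as (z - 1 - I)*(z - I), so the singularities of f are simple poles at z = 1 + I, z = I.
  |1 + I|² = 2 < 25 = 5², so this pole is inside the contour.
  |I|² = 1 < 25 = 5², so this pole is inside the contour.

With P(z) = z*exp(-z) and Q(z) = z^2 - z - 2*I*z - 1 + I, each pole is simple, so Res(f, z₀) = P(z₀)/Q'(z₀) with Q'(z) = 2*z - 1 - 2*I.
  Res(f, 1 + I) = P(1 + I)/Q'(1 + I) = ((1 + I)*exp(-1 - I))/(1) = (1 + I)*exp(-1 - I)
  Res(f, I) = P(I)/Q'(I) = (I*exp(-I))/(-1) = -I*exp(-I)

Sum of residues inside C: -I*exp(-I) + (1 + I)*exp(-1 - I)
∮_C f(z) dz = 2πi · (-I*exp(-I) + (1 + I)*exp(-1 - I)) = 2*pi*exp(-I) + pi*(-2 + 2*I)*exp(-1 - I)

Final answer: 2*pi*exp(-I) + pi*(-2 + 2*I)*exp(-1 - I)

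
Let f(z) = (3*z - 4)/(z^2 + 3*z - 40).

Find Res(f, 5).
Write f(z) = P(z)/Q(z) with P(z) = 3*z - 4 and Q(z) = z^2 + 3*z - 40.
The denominator factors as Q(z) = (z + 8)*(z - 5), so z = 5 is a simple zero of Q and P is analytic there; z = 5 is therefore a simple pole and
  Res(f, z₀) = P(z₀)/Q'(z₀).

Q'(z) = 2*z + 3, so Q'(5) = 13.
P(5) = 11.

Res(f, 5) = (11)/(13) = 11/13

Final answer: 11/13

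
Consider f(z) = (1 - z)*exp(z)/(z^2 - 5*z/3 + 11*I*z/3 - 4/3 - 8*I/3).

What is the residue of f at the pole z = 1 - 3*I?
Write f(z) = P(z)/Q(z) with P(z) = (1 - z)*exp(z) and Q(z) = z^2 - 5*z/3 + 11*I*z/3 - 4/3 - 8*I/3.
The denominator factors as Q(z) = (z - 2/3 + 2*I/3)*(z - 1 + 3*I), so z = 1 - 3*I is a simple zero of Q and P is analytic there; z = 1 - 3*I is therefore a simple pole and
  Res(f, z₀) = P(z₀)/Q'(z₀).

Q'(z) = 2*z - 5/3 + 11*I/3, so Q'(1 - 3*I) = 1/3 - 7*I/3.
P(1 - 3*I) = 3*I*exp(1 - 3*I).

Res(f, 1 - 3*I) = (3*I*exp(1 - 3*I))/(1/3 - 7*I/3) = (-63/50 + 9*I/50)*exp(1 - 3*I)

Final answer: (-63/50 + 9*I/50)*exp(1 - 3*I)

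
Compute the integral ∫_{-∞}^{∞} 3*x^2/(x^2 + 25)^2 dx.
3*pi/10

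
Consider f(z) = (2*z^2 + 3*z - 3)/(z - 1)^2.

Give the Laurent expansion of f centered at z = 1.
Put w = z - (1), i.e. z = w + 1. The denominator is w^2, so it suffices to rewrite the numerator in powers of w.

P(z) = 2*z^2 + 3*z - 3
P(w + 1) = 2 + 7*w + 2*w^2

Dividing each term by w^2:
  f = 2/w^2 + 7/w + 2

Substituting back w = z - 1:
  f(z) = 2/(z - 1)^2 + 7/(z - 1) + 2

The series is finite because the numerator is a polynomial; the negative powers form the principal part, and the coefficient of 1/(z - 1) gives Res(f, 1) = 7.

Final answer: 2/(z - 1)^2 + 7/(z - 1) + 2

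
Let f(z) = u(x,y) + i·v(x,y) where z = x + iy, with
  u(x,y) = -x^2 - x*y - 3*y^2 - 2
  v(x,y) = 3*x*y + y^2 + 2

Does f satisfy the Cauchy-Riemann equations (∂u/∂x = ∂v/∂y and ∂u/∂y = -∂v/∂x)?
∂u/∂x = -2*x - y
∂v/∂y = 3*x + 2*y
∂u/∂y = -x - 6*y
∂v/∂x = 3*y
∂u/∂x ≠ ∂v/∂y and ∂u/∂y ≠ -∂v/∂x; the Cauchy-Riemann equations are not satisfied, so f is not analytic.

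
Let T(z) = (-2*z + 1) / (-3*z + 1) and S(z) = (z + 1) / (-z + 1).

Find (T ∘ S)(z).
(T ∘ S)(z) = T(S(z)) = ((-2)*S(z) + (1))/((-3)*S(z) + (1)). Multiply numerator and denominator by -z + 1:
  numerator:   (-2)*(z + 1) + (1)*(-z + 1) = -3*z - 1
  denominator: (-3)*(z + 1) + (1)*(-z + 1) = -4*z - 2
(T ∘ S)(z) = (-3*z - 1)/(-4*z - 2) = (3*z + 1)/(4*z + 2)

Final answer: (3*z + 1)/(4*z + 2)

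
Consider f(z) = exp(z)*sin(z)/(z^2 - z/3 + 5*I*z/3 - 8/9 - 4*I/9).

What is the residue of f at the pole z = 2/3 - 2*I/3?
(9/10 - 3*I/10)*exp(2/3 - 2*I/3)*sin(2/3 - 2*I/3)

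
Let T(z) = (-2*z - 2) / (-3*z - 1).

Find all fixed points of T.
T(z) = z means -2*z - 2 = z*(-3*z - 1), i.e.
  -3*z^2 + z + 2 = 0.
Discriminant: (1)^2 - 4*(-3)*(2) = 25, so the roots are real.
  z = (-1 ± sqrt(25))/(2*(-3))
Fixed points: {-2/3, 1}

Final answer: {-2/3, 1}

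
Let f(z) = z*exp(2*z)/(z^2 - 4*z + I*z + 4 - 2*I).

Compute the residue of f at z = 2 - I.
(1 + 2*I)*exp(4 - 2*I)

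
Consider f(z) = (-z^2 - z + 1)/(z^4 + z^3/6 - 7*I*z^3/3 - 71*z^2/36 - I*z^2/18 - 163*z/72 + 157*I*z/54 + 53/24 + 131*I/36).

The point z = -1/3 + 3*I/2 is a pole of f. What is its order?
2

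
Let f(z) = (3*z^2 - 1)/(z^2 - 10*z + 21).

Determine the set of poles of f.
{3, 7}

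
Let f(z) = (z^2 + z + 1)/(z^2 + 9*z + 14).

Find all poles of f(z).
{-7, -2}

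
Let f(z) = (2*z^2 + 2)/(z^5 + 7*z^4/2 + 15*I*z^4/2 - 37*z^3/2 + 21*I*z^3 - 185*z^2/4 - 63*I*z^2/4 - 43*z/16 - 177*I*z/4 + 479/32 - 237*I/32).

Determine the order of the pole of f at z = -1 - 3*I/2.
Factor the denominator:
  z^5 + 7*z^4/2 + 15*I*z^4/2 - 37*z^3/2 + 21*I*z^3 - 185*z^2/4 - 63*I*z^2/4 - 43*z/16 - 177*I*z/4 + 479/32 - 237*I/32 = (z + 1 + 3*I/2)^4*(z - 1/2 + 3*I/2)

The numerator P(z) = 2*z^2 + 2 has P(-1 - 3*I/2) = -1/2 + 6*I ≠ 0, so no factor of (z + 1 + 3*I/2) cancels.
Near z = -1 - 3*I/2 we can therefore write f(z) = g(z)/(z + 1 + 3*I/2)^4 with g analytic at -1 - 3*I/2 and g(-1 - 3*I/2) ≠ 0 (g is the numerator divided by the remaining denominator factors).

Hence z = -1 - 3*I/2 is a pole of order 4.

Final answer: 4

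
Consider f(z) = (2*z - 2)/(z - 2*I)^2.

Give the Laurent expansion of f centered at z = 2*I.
Put w = z - (2*I), i.e. z = w + 2*I. The denominator is w^2, so it suffices to rewrite the numerator in powers of w.

P(z) = 2*z - 2
P(w + 2*I) = -2 + 4*I + 2*w

Dividing each term by w^2:
  f = (-2 + 4*I)/w^2 + 2/w

Substituting back w = z - 2*I:
  f(z) = (-2 + 4*I)/(z - 2*I)^2 + 2/(z - 2*I)

The series is finite because the numerator is a polynomial; the negative powers form the principal part, and the coefficient of 1/(z - 2*I) gives Res(f, 2*I) = 2.

Final answer: (-2 + 4*I)/(z - 2*I)^2 + 2/(z - 2*I)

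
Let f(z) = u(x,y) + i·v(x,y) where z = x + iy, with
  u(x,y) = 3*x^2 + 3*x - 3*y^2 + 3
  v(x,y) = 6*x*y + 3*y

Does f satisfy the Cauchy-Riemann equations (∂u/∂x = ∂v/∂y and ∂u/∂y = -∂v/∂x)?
∂u/∂x = 6*x + 3
∂v/∂y = 6*x + 3
∂u/∂y = -6*y
∂v/∂x = 6*y
∂u/∂x = ∂v/∂y and ∂u/∂y = -∂v/∂x hold identically; f is analytic.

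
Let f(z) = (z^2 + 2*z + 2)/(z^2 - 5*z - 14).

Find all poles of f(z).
The singularities of f are the zeros of the denominator. Factoring,
  z^2 - 5*z - 14 = (z - 7)*(z + 2)
so the candidates are z = 7, z = -2.

Check the numerator P(z) = z^2 + 2*z + 2 at each one:
  P(7) = 65 ≠ 0, so z = 7 is a (simple) pole.
  P(-2) = 2 ≠ 0, so z = -2 is a (simple) pole.

Poles of f: {-2, 7}

Final answer: {-2, 7}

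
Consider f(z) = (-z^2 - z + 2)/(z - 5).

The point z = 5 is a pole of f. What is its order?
Factor the denominator:
  z - 5 = (z - 5)

The numerator P(z) = -z^2 - z + 2 has P(5) = -28 ≠ 0, so no factor of (z - 5) cancels.
Near z = 5 we can therefore write f(z) = g(z)/(z - 5) with g analytic at 5 and g(5) ≠ 0 (g is just the numerator).

Hence z = 5 is a pole of order 1.

Final answer: 1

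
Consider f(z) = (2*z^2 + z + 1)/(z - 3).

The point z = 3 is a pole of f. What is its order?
Factor the denominator:
  z - 3 = (z - 3)

The numerator P(z) = 2*z^2 + z + 1 has P(3) = 22 ≠ 0, so no factor of (z - 3) cancels.
Near z = 3 we can therefore write f(z) = g(z)/(z - 3) with g analytic at 3 and g(3) ≠ 0 (g is just the numerator).

Hence z = 3 is a pole of order 1.

Final answer: 1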